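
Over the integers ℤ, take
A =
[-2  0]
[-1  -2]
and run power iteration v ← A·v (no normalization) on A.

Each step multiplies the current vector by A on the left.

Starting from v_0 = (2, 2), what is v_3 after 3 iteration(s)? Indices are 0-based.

v_0 = (2, 2).
v_1 = A·v_0 = (-4, -6).
v_2 = A·v_1 = (8, 16).
v_3 = A·v_2 = (-16, -40).

v_3 = (-16, -40)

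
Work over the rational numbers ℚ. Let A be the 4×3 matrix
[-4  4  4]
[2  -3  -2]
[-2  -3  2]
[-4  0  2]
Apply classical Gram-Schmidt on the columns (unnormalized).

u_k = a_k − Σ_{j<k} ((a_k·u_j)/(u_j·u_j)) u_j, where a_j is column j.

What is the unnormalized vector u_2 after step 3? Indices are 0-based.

u_2 = (12/23, -10/69, 58/69, -70/69)

Step 1: u_0 = a_0 = (-4, 2, -2, -4).
Step 2: u_1 = a_1 − (-2/5)·u_0 = (12/5, -11/5, -19/5, -8/5).
Step 3: u_2 = a_2 − (-4/5)·u_0 − (8/69)·u_1 = (12/23, -10/69, 58/69, -70/69).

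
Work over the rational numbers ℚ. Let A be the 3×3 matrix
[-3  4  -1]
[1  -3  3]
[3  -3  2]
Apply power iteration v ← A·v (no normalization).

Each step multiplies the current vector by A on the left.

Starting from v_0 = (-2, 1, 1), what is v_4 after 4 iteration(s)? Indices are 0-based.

v_0 = (-2, 1, 1).
v_1 = A·v_0 = (9, -2, -7).
v_2 = A·v_1 = (-28, -6, 19).
v_3 = A·v_2 = (41, 47, -28).
v_4 = A·v_3 = (93, -184, -74).

v_4 = (93, -184, -74)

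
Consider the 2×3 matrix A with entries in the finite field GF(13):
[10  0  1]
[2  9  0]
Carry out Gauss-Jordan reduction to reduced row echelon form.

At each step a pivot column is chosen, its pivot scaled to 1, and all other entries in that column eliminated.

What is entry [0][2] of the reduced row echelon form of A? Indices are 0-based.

pivot(0,0)=10: scale R0 → (1, 0, 4)
  clear (1,0): R1 −= (2)R0 → (0, 9, 5)
pivot(1,1)=9: scale R1 → (0, 1, 2)

M[0][2] = 4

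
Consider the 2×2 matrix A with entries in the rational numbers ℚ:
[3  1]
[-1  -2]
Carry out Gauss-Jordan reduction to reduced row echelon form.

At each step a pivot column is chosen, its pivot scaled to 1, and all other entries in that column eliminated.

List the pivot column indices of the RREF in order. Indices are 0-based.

step 1: normalize row 0 (÷3) = (1, 1/3)
  row 1: subtract -1×row0 = (0, -5/3)
step 2: normalize row 1 (÷-5/3) = (0, 1)
  row 0: subtract 1/3×row1 = (1, 0)

pivot columns: 0, 1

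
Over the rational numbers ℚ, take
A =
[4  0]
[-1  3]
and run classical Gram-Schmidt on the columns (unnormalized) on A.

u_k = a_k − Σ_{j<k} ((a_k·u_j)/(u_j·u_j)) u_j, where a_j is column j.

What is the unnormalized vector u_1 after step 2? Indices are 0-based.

Step 1: u_0 = a_0 = (4, -1).
Step 2: u_1 = a_1 − (-3/17)·u_0 = (12/17, 48/17).

u_1 = (12/17, 48/17)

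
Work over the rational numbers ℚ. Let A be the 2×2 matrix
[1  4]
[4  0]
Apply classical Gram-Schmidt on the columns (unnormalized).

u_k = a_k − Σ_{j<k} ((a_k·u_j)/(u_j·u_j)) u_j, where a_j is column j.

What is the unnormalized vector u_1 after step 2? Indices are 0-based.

Step 1: u_0 = a_0 = (1, 4).
Step 2: u_1 = a_1 − (4/17)·u_0 = (64/17, -16/17).

u_1 = (64/17, -16/17)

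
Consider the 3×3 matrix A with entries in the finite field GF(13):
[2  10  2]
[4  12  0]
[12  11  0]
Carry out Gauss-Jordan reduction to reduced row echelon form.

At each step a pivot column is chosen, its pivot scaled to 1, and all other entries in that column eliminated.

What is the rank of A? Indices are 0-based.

pivot(0,0)=2: scale R0 → (1, 5, 1)
  clear (1,0): R1 −= (4)R0 → (0, 5, 9)
  clear (2,0): R2 −= (12)R0 → (0, 3, 1)
pivot(1,1)=5: scale R1 → (0, 1, 7)
  clear (0,1): R0 −= (5)R1 → (1, 0, 5)
  clear (2,1): R2 −= (3)R1 → (0, 0, 6)
pivot(2,2)=6: scale R2 → (0, 0, 1)
  clear (0,2): R0 −= (5)R2 → (1, 0, 0)
  clear (1,2): R1 −= (7)R2 → (0, 1, 0)

rank = 3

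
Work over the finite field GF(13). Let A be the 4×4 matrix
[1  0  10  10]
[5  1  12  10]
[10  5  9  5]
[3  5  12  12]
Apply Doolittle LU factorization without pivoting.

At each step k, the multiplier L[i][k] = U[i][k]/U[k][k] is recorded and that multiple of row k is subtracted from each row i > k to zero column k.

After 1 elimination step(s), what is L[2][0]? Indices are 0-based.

[col 0] pivot 1
  R1 -= 5*R0 → (0, 1, 1, 12)  (L[1][0] := 5)
  R2 -= 10*R0 → (0, 5, 0, 9)  (L[2][0] := 10)
  R3 -= 3*R0 → (0, 5, 8, 8)  (L[3][0] := 3)

L[2][0] = 10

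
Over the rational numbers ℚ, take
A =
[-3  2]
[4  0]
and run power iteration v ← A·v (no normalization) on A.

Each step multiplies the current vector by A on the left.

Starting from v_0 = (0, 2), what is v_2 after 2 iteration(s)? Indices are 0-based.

v_2 = (-12, 16)

v_0 = (0, 2).
v_1 = A·v_0 = (4, 0).
v_2 = A·v_1 = (-12, 16).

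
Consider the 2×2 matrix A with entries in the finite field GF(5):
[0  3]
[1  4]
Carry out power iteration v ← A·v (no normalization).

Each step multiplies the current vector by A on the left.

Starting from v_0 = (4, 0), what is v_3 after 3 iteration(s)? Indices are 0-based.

v_3 = (3, 1)

v_0 = (4, 0).
v_1 = A·v_0 = (0, 4).
v_2 = A·v_1 = (2, 1).
v_3 = A·v_2 = (3, 1).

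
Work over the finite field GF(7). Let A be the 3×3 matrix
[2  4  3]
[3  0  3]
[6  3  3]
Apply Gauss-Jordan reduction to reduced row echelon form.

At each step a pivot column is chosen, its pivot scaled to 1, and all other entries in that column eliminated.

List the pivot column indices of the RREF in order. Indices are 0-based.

pivot columns: 0, 1, 2

[1] R0 /= 2  ⇒  (1, 2, 5)
     R1 -= 3·R0  ⇒  (0, 1, 2)
     R2 -= 6·R0  ⇒  (0, 5, 1)
[2] R1 /= 1  ⇒  (0, 1, 2)
     R0 -= 2·R1  ⇒  (1, 0, 1)
     R2 -= 5·R1  ⇒  (0, 0, 5)
[3] R2 /= 5  ⇒  (0, 0, 1)
     R0 -= 1·R2  ⇒  (1, 0, 0)
     R1 -= 2·R2  ⇒  (0, 1, 0)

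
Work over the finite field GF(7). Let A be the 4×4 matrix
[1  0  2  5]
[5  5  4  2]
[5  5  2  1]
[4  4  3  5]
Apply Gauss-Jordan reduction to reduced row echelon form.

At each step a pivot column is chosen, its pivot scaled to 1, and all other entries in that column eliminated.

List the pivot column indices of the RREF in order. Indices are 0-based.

pivot(0,0)=1: scale R0 → (1, 0, 2, 5)
  clear (1,0): R1 −= (5)R0 → (0, 5, 1, 5)
  clear (2,0): R2 −= (5)R0 → (0, 5, 6, 4)
  clear (3,0): R3 −= (4)R0 → (0, 4, 2, 6)
pivot(1,1)=5: scale R1 → (0, 1, 3, 1)
  clear (2,1): R2 −= (5)R1 → (0, 0, 5, 6)
  clear (3,1): R3 −= (4)R1 → (0, 0, 4, 2)
pivot(2,2)=5: scale R2 → (0, 0, 1, 4)
  clear (0,2): R0 −= (2)R2 → (1, 0, 0, 4)
  clear (1,2): R1 −= (3)R2 → (0, 1, 0, 3)
  clear (3,2): R3 −= (4)R2 → (0, 0, 0, 0)
col 3: no nonzero at/below row 3; advance.

pivot columns: 0, 1, 2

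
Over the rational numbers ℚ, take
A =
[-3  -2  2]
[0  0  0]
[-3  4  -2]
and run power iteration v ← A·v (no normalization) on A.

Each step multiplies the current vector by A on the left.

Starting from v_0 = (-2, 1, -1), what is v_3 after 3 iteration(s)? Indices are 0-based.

v_0 = (-2, 1, -1).
v_1 = A·v_0 = (2, 0, 12).
v_2 = A·v_1 = (18, 0, -30).
v_3 = A·v_2 = (-114, 0, 6).

v_3 = (-114, 0, 6)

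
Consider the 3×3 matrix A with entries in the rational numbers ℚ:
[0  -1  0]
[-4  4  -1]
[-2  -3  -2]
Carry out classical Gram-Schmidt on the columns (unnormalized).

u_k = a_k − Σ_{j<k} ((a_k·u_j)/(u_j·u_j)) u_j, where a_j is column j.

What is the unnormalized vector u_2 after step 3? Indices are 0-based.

u_2 = (2/7, 1/35, -2/35)

Step 1: u_0 = a_0 = (0, -4, -2).
Step 2: u_1 = a_1 − (-1/2)·u_0 = (-1, 2, -4).
Step 3: u_2 = a_2 − (2/5)·u_0 − (2/7)·u_1 = (2/7, 1/35, -2/35).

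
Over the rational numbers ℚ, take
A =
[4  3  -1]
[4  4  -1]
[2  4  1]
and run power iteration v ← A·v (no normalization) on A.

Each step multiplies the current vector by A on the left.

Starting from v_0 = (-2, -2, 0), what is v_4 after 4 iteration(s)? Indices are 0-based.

v_4 = (-3720, -4416, -4680)

v_0 = (-2, -2, 0).
v_1 = A·v_0 = (-14, -16, -12).
v_2 = A·v_1 = (-92, -108, -104).
v_3 = A·v_2 = (-588, -696, -720).
v_4 = A·v_3 = (-3720, -4416, -4680).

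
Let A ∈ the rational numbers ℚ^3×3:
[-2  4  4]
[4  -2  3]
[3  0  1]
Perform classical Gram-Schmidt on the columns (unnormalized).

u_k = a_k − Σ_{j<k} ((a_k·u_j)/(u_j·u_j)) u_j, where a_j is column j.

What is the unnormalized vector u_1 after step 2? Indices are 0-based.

u_1 = (84/29, 6/29, 48/29)

Step 1: u_0 = a_0 = (-2, 4, 3).
Step 2: u_1 = a_1 − (-16/29)·u_0 = (84/29, 6/29, 48/29).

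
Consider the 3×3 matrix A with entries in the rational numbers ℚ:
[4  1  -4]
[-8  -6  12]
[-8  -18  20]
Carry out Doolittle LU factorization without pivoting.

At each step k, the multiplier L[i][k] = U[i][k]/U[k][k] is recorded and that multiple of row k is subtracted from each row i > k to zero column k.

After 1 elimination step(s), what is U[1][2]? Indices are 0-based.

k=0: U[0][0]=4
  eliminate (1,0): mult=-2, new row 1: (0, -4, 4); set L[1][0]=-2
  eliminate (2,0): mult=-2, new row 2: (0, -16, 12); set L[2][0]=-2

U[1][2] = 4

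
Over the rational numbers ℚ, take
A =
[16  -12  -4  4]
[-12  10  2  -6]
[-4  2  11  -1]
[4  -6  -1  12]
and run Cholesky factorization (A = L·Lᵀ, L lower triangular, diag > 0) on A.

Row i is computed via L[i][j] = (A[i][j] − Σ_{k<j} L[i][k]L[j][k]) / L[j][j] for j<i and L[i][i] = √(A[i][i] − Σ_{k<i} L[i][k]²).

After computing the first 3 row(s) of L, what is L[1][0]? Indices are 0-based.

Step 1: L[0][0] = √(16) = 4.
  L[1][0] = (-12) / L[0][0] = -3.
Step 2: L[1][1] = √(1) = 1.
  L[2][0] = (-4) / L[0][0] = -1.
  L[2][1] = (-1) / L[1][1] = -1.
Step 3: L[2][2] = √(9) = 3.

L[1][0] = -3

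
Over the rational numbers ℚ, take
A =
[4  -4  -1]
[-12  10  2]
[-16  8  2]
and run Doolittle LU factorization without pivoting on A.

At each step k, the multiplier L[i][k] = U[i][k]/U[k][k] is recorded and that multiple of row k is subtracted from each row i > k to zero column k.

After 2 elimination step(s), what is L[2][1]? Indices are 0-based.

k=0: U[0][0]=4
  eliminate (1,0): mult=-3, new row 1: (0, -2, -1); set L[1][0]=-3
  eliminate (2,0): mult=-4, new row 2: (0, -8, -2); set L[2][0]=-4
k=1: U[1][1]=-2
  eliminate (2,1): mult=4, new row 2: (0, 0, 2); set L[2][1]=4

L[2][1] = 4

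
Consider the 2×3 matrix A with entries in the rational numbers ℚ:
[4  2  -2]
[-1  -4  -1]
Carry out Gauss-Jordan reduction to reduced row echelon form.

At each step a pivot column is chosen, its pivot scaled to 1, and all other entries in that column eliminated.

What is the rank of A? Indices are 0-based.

[1] R0 /= 4  ⇒  (1, 1/2, -1/2)
     R1 -= -1·R0  ⇒  (0, -7/2, -3/2)
[2] R1 /= -7/2  ⇒  (0, 1, 3/7)
     R0 -= 1/2·R1  ⇒  (1, 0, -5/7)

rank = 2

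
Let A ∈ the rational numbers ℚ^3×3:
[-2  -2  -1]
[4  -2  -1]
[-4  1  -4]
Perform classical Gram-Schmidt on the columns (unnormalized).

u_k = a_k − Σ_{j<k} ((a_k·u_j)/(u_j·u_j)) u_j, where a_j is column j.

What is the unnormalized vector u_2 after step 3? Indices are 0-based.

Step 1: u_0 = a_0 = (-2, 4, -4).
Step 2: u_1 = a_1 − (-2/9)·u_0 = (-22/9, -10/9, 1/9).
Step 3: u_2 = a_2 − (7/18)·u_0 − (28/65)·u_1 = (54/65, -27/13, -162/65).

u_2 = (54/65, -27/13, -162/65)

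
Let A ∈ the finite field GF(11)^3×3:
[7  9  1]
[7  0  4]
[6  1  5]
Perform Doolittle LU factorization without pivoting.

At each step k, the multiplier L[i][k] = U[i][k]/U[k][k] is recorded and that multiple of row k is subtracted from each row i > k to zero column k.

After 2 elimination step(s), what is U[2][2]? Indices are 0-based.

k=0: U[0][0]=7
  eliminate (1,0): mult=1, new row 1: (0, 2, 3); set L[1][0]=1
  eliminate (2,0): mult=4, new row 2: (0, 9, 1); set L[2][0]=4
k=1: U[1][1]=2
  eliminate (2,1): mult=10, new row 2: (0, 0, 4); set L[2][1]=10

U[2][2] = 4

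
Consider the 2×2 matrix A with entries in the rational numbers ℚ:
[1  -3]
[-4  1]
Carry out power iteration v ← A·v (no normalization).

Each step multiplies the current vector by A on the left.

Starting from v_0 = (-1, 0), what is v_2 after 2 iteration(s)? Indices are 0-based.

v_0 = (-1, 0).
v_1 = A·v_0 = (-1, 4).
v_2 = A·v_1 = (-13, 8).

v_2 = (-13, 8)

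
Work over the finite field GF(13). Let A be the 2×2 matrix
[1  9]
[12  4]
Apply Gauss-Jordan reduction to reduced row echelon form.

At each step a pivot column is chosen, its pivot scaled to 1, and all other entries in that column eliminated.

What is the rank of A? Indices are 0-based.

[1] R0 /= 1  ⇒  (1, 9)
     R1 -= 12·R0  ⇒  (0, 0)
column 1 empty below row 1

rank = 1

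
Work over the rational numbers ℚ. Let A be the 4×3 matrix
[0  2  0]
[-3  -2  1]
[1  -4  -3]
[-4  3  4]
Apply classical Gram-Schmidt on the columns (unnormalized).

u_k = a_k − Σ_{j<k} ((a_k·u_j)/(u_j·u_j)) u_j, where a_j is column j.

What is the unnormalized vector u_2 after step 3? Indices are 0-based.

Step 1: u_0 = a_0 = (0, -3, 1, -4).
Step 2: u_1 = a_1 − (-5/13)·u_0 = (2, -41/13, -47/13, 19/13).
Step 3: u_2 = a_2 − (-11/13)·u_0 − (176/379)·u_1 = (-352/379, -28/379, -180/379, -24/379).

u_2 = (-352/379, -28/379, -180/379, -24/379)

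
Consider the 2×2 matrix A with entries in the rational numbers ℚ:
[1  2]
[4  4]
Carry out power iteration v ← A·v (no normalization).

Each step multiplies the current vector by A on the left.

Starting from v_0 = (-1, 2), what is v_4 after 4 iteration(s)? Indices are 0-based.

v_4 = (379, 892)

v_0 = (-1, 2).
v_1 = A·v_0 = (3, 4).
v_2 = A·v_1 = (11, 28).
v_3 = A·v_2 = (67, 156).
v_4 = A·v_3 = (379, 892).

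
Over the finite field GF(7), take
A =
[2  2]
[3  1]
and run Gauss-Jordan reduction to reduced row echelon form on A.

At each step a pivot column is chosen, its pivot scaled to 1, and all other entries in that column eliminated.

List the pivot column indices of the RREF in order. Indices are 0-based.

pivot columns: 0, 1

[1] R0 /= 2  ⇒  (1, 1)
     R1 -= 3·R0  ⇒  (0, 5)
[2] R1 /= 5  ⇒  (0, 1)
     R0 -= 1·R1  ⇒  (1, 0)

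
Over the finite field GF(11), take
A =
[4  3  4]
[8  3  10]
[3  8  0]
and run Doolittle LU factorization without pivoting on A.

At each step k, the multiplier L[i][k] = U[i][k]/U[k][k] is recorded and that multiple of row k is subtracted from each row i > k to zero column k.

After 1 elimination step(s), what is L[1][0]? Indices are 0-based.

k=0: U[0][0]=4
  eliminate (1,0): mult=2, new row 1: (0, 8, 2); set L[1][0]=2
  eliminate (2,0): mult=9, new row 2: (0, 3, 8); set L[2][0]=9

L[1][0] = 2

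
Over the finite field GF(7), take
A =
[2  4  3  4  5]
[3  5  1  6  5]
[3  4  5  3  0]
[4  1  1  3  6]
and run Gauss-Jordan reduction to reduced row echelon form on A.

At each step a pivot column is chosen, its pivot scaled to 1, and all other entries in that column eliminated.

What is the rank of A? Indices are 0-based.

[1] R0 /= 2  ⇒  (1, 2, 5, 2, 6)
     R1 -= 3·R0  ⇒  (0, 6, 0, 0, 1)
     R2 -= 3·R0  ⇒  (0, 5, 4, 4, 3)
     R3 -= 4·R0  ⇒  (0, 0, 2, 2, 3)
[2] R1 /= 6  ⇒  (0, 1, 0, 0, 6)
     R0 -= 2·R1  ⇒  (1, 0, 5, 2, 1)
     R2 -= 5·R1  ⇒  (0, 0, 4, 4, 1)
[3] R2 /= 4  ⇒  (0, 0, 1, 1, 2)
     R0 -= 5·R2  ⇒  (1, 0, 0, 4, 5)
     R3 -= 2·R2  ⇒  (0, 0, 0, 0, 6)
column 3 empty below row 3
[4] R3 /= 6  ⇒  (0, 0, 0, 0, 1)
     R0 -= 5·R3  ⇒  (1, 0, 0, 4, 0)
     R1 -= 6·R3  ⇒  (0, 1, 0, 0, 0)
     R2 -= 2·R3  ⇒  (0, 0, 1, 1, 0)

rank = 4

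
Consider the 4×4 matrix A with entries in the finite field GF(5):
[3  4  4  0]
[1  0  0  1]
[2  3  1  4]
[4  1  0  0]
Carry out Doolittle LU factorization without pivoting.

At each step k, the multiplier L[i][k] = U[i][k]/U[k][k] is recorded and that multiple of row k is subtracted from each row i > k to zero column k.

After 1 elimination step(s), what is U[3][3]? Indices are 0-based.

k=0: U[0][0]=3
  eliminate (1,0): mult=2, new row 1: (0, 2, 2, 1); set L[1][0]=2
  eliminate (2,0): mult=4, new row 2: (0, 2, 0, 4); set L[2][0]=4
  eliminate (3,0): mult=3, new row 3: (0, 4, 3, 0); set L[3][0]=3

U[3][3] = 0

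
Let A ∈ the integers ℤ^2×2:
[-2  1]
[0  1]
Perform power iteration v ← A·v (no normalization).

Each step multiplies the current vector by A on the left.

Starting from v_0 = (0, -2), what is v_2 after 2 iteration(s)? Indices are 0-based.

v_2 = (2, -2)

v_0 = (0, -2).
v_1 = A·v_0 = (-2, -2).
v_2 = A·v_1 = (2, -2).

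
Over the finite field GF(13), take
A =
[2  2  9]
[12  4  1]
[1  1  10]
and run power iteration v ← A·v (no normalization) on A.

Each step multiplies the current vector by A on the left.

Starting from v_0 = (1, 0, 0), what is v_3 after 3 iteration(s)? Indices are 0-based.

v_3 = (7, 6, 12)

v_0 = (1, 0, 0).
v_1 = A·v_0 = (2, 12, 1).
v_2 = A·v_1 = (11, 8, 11).
v_3 = A·v_2 = (7, 6, 12).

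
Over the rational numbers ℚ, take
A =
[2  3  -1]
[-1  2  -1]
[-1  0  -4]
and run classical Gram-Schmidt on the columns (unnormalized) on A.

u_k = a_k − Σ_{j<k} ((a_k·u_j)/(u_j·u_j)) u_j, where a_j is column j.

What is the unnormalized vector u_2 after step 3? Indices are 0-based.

u_2 = (-27/31, 81/62, -189/62)

Step 1: u_0 = a_0 = (2, -1, -1).
Step 2: u_1 = a_1 − (2/3)·u_0 = (5/3, 8/3, 2/3).
Step 3: u_2 = a_2 − (1/2)·u_0 − (-21/31)·u_1 = (-27/31, 81/62, -189/62).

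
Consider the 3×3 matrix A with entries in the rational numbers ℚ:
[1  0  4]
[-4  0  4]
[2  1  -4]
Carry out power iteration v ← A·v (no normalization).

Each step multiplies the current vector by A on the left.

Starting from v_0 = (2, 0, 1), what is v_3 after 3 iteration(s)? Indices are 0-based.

v_3 = (38, 8, -44)

v_0 = (2, 0, 1).
v_1 = A·v_0 = (6, -4, 0).
v_2 = A·v_1 = (6, -24, 8).
v_3 = A·v_2 = (38, 8, -44).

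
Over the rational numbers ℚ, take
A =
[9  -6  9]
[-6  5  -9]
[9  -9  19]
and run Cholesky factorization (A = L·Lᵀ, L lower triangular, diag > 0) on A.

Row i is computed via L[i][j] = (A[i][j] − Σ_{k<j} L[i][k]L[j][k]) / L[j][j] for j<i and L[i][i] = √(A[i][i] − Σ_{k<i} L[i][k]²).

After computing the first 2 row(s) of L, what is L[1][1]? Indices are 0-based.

L[1][1] = 1

Step 1: L[0][0] = √(9) = 3.
  L[1][0] = (-6) / L[0][0] = -2.
Step 2: L[1][1] = √(1) = 1.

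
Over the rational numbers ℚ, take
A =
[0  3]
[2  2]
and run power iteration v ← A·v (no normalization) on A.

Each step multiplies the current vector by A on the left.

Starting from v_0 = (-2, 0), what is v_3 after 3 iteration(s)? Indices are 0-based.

v_3 = (-24, -40)

v_0 = (-2, 0).
v_1 = A·v_0 = (0, -4).
v_2 = A·v_1 = (-12, -8).
v_3 = A·v_2 = (-24, -40).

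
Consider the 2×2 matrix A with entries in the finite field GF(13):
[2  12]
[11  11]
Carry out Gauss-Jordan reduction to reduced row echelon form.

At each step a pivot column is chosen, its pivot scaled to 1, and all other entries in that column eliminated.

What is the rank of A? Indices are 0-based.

[1] R0 /= 2  ⇒  (1, 6)
     R1 -= 11·R0  ⇒  (0, 10)
[2] R1 /= 10  ⇒  (0, 1)
     R0 -= 6·R1  ⇒  (1, 0)

rank = 2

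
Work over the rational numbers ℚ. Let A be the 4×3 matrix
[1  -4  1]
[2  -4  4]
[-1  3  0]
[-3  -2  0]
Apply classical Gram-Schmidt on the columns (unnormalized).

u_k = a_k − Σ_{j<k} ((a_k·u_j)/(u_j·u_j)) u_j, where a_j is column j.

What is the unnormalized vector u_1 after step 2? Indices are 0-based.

Step 1: u_0 = a_0 = (1, 2, -1, -3).
Step 2: u_1 = a_1 − (-3/5)·u_0 = (-17/5, -14/5, 12/5, -19/5).

u_1 = (-17/5, -14/5, 12/5, -19/5)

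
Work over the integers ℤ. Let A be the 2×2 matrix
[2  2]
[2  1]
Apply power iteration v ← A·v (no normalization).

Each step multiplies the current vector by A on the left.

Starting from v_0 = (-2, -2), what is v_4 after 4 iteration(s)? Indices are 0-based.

v_0 = (-2, -2).
v_1 = A·v_0 = (-8, -6).
v_2 = A·v_1 = (-28, -22).
v_3 = A·v_2 = (-100, -78).
v_4 = A·v_3 = (-356, -278).

v_4 = (-356, -278)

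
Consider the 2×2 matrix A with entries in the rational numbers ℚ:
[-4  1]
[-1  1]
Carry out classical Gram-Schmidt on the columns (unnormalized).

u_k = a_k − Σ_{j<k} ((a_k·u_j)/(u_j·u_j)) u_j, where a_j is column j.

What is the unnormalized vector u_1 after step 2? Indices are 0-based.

Step 1: u_0 = a_0 = (-4, -1).
Step 2: u_1 = a_1 − (-5/17)·u_0 = (-3/17, 12/17).

u_1 = (-3/17, 12/17)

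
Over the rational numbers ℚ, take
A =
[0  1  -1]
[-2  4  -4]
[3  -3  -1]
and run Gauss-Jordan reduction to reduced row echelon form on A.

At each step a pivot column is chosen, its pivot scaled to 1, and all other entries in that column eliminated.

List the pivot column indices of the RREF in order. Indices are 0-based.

pivot columns: 0, 1, 2

step 1: exchange rows 0,1
step 1: normalize row 0 (÷-2) = (1, -2, 2)
  row 2: subtract 3×row0 = (0, 3, -7)
step 2: normalize row 1 (÷1) = (0, 1, -1)
  row 0: subtract -2×row1 = (1, 0, 0)
  row 2: subtract 3×row1 = (0, 0, -4)
step 3: normalize row 2 (÷-4) = (0, 0, 1)
  row 1: subtract -1×row2 = (0, 1, 0)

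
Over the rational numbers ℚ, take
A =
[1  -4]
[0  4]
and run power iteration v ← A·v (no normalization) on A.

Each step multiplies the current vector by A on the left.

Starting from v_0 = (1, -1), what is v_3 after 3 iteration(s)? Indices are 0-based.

v_3 = (85, -64)

v_0 = (1, -1).
v_1 = A·v_0 = (5, -4).
v_2 = A·v_1 = (21, -16).
v_3 = A·v_2 = (85, -64).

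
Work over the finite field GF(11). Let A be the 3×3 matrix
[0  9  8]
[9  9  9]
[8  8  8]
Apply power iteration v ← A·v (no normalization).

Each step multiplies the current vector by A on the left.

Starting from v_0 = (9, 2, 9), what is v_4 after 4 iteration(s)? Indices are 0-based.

v_4 = (4, 5, 2)

v_0 = (9, 2, 9).
v_1 = A·v_0 = (2, 4, 6).
v_2 = A·v_1 = (7, 9, 8).
v_3 = A·v_2 = (2, 7, 5).
v_4 = A·v_3 = (4, 5, 2).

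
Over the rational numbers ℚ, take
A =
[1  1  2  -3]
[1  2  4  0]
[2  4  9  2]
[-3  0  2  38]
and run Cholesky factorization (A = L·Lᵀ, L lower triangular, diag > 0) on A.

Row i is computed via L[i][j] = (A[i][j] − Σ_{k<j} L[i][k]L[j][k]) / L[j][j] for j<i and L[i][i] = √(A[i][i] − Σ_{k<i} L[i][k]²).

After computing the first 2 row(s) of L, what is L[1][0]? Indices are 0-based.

Step 1: L[0][0] = √(1) = 1.
  L[1][0] = (1) / L[0][0] = 1.
Step 2: L[1][1] = √(1) = 1.

L[1][0] = 1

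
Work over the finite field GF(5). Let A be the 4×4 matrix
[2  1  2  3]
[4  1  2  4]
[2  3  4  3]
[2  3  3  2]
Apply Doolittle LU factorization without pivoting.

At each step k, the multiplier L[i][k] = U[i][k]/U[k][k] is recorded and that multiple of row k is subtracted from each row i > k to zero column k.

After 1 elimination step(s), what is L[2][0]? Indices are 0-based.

Step 1: pivot at (0,0) is 2.
  row1 ← row1 − (2)·row0  ⇒  L[1][0]=2, U row1=(0, 4, 3, 3)
  row2 ← row2 − (1)·row0  ⇒  L[2][0]=1, U row2=(0, 2, 2, 0)
  row3 ← row3 − (1)·row0  ⇒  L[3][0]=1, U row3=(0, 2, 1, 4)

L[2][0] = 1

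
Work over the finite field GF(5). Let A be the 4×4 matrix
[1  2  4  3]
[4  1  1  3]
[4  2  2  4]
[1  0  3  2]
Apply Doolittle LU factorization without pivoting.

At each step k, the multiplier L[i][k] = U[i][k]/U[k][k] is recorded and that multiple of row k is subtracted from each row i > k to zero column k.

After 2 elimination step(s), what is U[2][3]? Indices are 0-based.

k=0: U[0][0]=1
  eliminate (1,0): mult=4, new row 1: (0, 3, 0, 1); set L[1][0]=4
  eliminate (2,0): mult=4, new row 2: (0, 4, 1, 2); set L[2][0]=4
  eliminate (3,0): mult=1, new row 3: (0, 3, 4, 4); set L[3][0]=1
k=1: U[1][1]=3
  eliminate (2,1): mult=3, new row 2: (0, 0, 1, 4); set L[2][1]=3
  eliminate (3,1): mult=1, new row 3: (0, 0, 4, 3); set L[3][1]=1

U[2][3] = 4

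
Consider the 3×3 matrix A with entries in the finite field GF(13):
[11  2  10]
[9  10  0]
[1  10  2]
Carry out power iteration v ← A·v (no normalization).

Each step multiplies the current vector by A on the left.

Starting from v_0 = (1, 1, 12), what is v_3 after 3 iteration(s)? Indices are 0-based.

v_3 = (12, 5, 10)

v_0 = (1, 1, 12).
v_1 = A·v_0 = (3, 6, 9).
v_2 = A·v_1 = (5, 9, 3).
v_3 = A·v_2 = (12, 5, 10).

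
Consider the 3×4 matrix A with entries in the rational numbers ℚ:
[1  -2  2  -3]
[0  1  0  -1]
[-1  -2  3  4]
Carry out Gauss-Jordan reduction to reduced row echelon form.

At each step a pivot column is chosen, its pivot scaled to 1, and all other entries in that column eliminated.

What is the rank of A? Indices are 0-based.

[1] R0 /= 1  ⇒  (1, -2, 2, -3)
     R2 -= -1·R0  ⇒  (0, -4, 5, 1)
[2] R1 /= 1  ⇒  (0, 1, 0, -1)
     R0 -= -2·R1  ⇒  (1, 0, 2, -5)
     R2 -= -4·R1  ⇒  (0, 0, 5, -3)
[3] R2 /= 5  ⇒  (0, 0, 1, -3/5)
     R0 -= 2·R2  ⇒  (1, 0, 0, -19/5)

rank = 3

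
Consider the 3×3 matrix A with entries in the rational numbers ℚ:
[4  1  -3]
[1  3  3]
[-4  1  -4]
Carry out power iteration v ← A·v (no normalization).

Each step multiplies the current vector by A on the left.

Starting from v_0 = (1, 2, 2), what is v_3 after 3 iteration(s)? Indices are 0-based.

v_0 = (1, 2, 2).
v_1 = A·v_0 = (0, 13, -10).
v_2 = A·v_1 = (43, 9, 53).
v_3 = A·v_2 = (22, 229, -375).

v_3 = (22, 229, -375)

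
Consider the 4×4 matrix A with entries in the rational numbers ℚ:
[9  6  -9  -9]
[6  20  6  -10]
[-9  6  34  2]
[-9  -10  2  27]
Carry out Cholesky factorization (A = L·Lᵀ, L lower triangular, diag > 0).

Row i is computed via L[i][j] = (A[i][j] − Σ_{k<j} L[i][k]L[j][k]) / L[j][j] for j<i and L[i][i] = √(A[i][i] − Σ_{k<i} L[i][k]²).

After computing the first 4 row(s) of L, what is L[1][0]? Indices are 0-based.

L[1][0] = 2

Step 1: L[0][0] = √(9) = 3.
  L[1][0] = (6) / L[0][0] = 2.
Step 2: L[1][1] = √(16) = 4.
  L[2][0] = (-9) / L[0][0] = -3.
  L[2][1] = (12) / L[1][1] = 3.
Step 3: L[2][2] = √(16) = 4.
  L[3][0] = (-9) / L[0][0] = -3.
  L[3][1] = (-4) / L[1][1] = -1.
  L[3][2] = (-4) / L[2][2] = -1.
Step 4: L[3][3] = √(16) = 4.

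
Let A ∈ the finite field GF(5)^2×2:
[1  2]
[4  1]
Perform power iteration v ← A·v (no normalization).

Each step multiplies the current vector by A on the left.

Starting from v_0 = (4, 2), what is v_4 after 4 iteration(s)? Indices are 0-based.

v_4 = (1, 2)

v_0 = (4, 2).
v_1 = A·v_0 = (3, 3).
v_2 = A·v_1 = (4, 0).
v_3 = A·v_2 = (4, 1).
v_4 = A·v_3 = (1, 2).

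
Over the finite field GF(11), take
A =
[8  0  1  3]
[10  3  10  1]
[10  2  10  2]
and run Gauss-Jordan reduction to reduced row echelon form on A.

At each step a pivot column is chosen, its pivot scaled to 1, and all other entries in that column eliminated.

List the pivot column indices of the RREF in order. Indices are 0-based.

[1] R0 /= 8  ⇒  (1, 0, 7, 10)
     R1 -= 10·R0  ⇒  (0, 3, 6, 0)
     R2 -= 10·R0  ⇒  (0, 2, 6, 1)
[2] R1 /= 3  ⇒  (0, 1, 2, 0)
     R2 -= 2·R1  ⇒  (0, 0, 2, 1)
[3] R2 /= 2  ⇒  (0, 0, 1, 6)
     R0 -= 7·R2  ⇒  (1, 0, 0, 1)
     R1 -= 2·R2  ⇒  (0, 1, 0, 10)

pivot columns: 0, 1, 2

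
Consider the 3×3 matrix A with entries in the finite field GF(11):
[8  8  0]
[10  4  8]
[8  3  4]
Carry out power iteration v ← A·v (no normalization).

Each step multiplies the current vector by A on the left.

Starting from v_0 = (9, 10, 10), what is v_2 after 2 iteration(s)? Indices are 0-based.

v_0 = (9, 10, 10).
v_1 = A·v_0 = (9, 1, 10).
v_2 = A·v_1 = (3, 9, 5).

v_2 = (3, 9, 5)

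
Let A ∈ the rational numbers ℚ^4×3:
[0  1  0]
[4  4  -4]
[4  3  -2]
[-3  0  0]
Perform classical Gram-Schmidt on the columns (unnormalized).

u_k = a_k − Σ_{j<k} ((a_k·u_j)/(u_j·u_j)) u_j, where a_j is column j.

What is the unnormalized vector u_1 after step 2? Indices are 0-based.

u_1 = (1, 52/41, 11/41, 84/41)

Step 1: u_0 = a_0 = (0, 4, 4, -3).
Step 2: u_1 = a_1 − (28/41)·u_0 = (1, 52/41, 11/41, 84/41).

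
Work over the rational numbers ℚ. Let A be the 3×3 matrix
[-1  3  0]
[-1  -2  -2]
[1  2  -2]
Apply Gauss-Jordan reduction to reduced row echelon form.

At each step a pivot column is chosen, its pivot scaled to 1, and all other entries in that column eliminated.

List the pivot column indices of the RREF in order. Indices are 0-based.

pivot columns: 0, 1, 2

[1] R0 /= -1  ⇒  (1, -3, 0)
     R1 -= -1·R0  ⇒  (0, -5, -2)
     R2 -= 1·R0  ⇒  (0, 5, -2)
[2] R1 /= -5  ⇒  (0, 1, 2/5)
     R0 -= -3·R1  ⇒  (1, 0, 6/5)
     R2 -= 5·R1  ⇒  (0, 0, -4)
[3] R2 /= -4  ⇒  (0, 0, 1)
     R0 -= 6/5·R2  ⇒  (1, 0, 0)
     R1 -= 2/5·R2  ⇒  (0, 1, 0)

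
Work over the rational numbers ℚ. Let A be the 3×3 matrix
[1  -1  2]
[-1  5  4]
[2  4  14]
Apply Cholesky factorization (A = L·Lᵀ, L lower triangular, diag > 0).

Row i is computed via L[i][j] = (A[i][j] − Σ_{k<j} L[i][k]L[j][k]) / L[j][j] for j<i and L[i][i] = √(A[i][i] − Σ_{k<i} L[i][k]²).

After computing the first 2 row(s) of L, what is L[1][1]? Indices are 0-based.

L[1][1] = 2

Step 1: L[0][0] = √(1) = 1.
  L[1][0] = (-1) / L[0][0] = -1.
Step 2: L[1][1] = √(4) = 2.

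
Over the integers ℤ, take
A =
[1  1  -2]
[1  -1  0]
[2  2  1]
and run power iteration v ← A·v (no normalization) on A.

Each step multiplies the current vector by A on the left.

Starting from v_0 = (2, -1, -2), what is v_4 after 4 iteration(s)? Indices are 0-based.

v_0 = (2, -1, -2).
v_1 = A·v_0 = (5, 3, 0).
v_2 = A·v_1 = (8, 2, 16).
v_3 = A·v_2 = (-22, 6, 36).
v_4 = A·v_3 = (-88, -28, 4).

v_4 = (-88, -28, 4)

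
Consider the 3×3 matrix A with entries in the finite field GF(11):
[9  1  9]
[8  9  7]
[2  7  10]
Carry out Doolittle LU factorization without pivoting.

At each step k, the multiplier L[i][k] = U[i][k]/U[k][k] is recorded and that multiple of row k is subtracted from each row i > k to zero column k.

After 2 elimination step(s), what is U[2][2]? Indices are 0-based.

Step 1: pivot at (0,0) is 9.
  row1 ← row1 − (7)·row0  ⇒  L[1][0]=7, U row1=(0, 2, 10)
  row2 ← row2 − (10)·row0  ⇒  L[2][0]=10, U row2=(0, 8, 8)
Step 2: pivot at (1,1) is 2.
  row2 ← row2 − (4)·row1  ⇒  L[2][1]=4, U row2=(0, 0, 1)

U[2][2] = 1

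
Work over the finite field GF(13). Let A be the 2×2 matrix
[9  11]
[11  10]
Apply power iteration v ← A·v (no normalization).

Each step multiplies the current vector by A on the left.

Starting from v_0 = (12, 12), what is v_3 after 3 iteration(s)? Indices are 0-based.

v_0 = (12, 12).
v_1 = A·v_0 = (6, 5).
v_2 = A·v_1 = (5, 12).
v_3 = A·v_2 = (8, 6).

v_3 = (8, 6)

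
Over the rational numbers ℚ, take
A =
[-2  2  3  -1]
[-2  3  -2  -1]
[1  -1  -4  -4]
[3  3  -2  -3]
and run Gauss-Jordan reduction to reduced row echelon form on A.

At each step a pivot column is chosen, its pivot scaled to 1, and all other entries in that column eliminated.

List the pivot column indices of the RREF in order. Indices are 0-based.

pivot(0,0)=-2: scale R0 → (1, -1, -3/2, 1/2)
  clear (1,0): R1 −= (-2)R0 → (0, 1, -5, 0)
  clear (2,0): R2 −= (1)R0 → (0, 0, -5/2, -9/2)
  clear (3,0): R3 −= (3)R0 → (0, 6, 5/2, -9/2)
pivot(1,1)=1: scale R1 → (0, 1, -5, 0)
  clear (0,1): R0 −= (-1)R1 → (1, 0, -13/2, 1/2)
  clear (3,1): R3 −= (6)R1 → (0, 0, 65/2, -9/2)
pivot(2,2)=-5/2: scale R2 → (0, 0, 1, 9/5)
  clear (0,2): R0 −= (-13/2)R2 → (1, 0, 0, 61/5)
  clear (1,2): R1 −= (-5)R2 → (0, 1, 0, 9)
  clear (3,2): R3 −= (65/2)R2 → (0, 0, 0, -63)
pivot(3,3)=-63: scale R3 → (0, 0, 0, 1)
  clear (0,3): R0 −= (61/5)R3 → (1, 0, 0, 0)
  clear (1,3): R1 −= (9)R3 → (0, 1, 0, 0)
  clear (2,3): R2 −= (9/5)R3 → (0, 0, 1, 0)

pivot columns: 0, 1, 2, 3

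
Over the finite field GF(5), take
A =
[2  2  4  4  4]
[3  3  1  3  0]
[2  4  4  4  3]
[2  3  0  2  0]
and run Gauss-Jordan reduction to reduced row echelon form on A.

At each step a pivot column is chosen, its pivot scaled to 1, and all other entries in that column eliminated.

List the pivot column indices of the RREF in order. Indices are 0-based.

pivot columns: 0, 1, 2, 3

[1] R0 /= 2  ⇒  (1, 1, 2, 2, 2)
     R1 -= 3·R0  ⇒  (0, 0, 0, 2, 4)
     R2 -= 2·R0  ⇒  (0, 2, 0, 0, 4)
     R3 -= 2·R0  ⇒  (0, 1, 1, 3, 1)
[2] R1 <-> R2
[2] R1 /= 2  ⇒  (0, 1, 0, 0, 2)
     R0 -= 1·R1  ⇒  (1, 0, 2, 2, 0)
     R3 -= 1·R1  ⇒  (0, 0, 1, 3, 4)
[3] R2 <-> R3
[3] R2 /= 1  ⇒  (0, 0, 1, 3, 4)
     R0 -= 2·R2  ⇒  (1, 0, 0, 1, 2)
[4] R3 /= 2  ⇒  (0, 0, 0, 1, 2)
     R0 -= 1·R3  ⇒  (1, 0, 0, 0, 0)
     R2 -= 3·R3  ⇒  (0, 0, 1, 0, 3)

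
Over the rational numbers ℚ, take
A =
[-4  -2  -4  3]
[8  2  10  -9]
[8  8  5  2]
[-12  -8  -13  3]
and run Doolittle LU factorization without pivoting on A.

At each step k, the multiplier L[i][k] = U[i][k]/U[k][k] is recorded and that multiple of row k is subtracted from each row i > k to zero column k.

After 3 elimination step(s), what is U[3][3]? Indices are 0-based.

Step 1: pivot at (0,0) is -4.
  row1 ← row1 − (-2)·row0  ⇒  L[1][0]=-2, U row1=(0, -2, 2, -3)
  row2 ← row2 − (-2)·row0  ⇒  L[2][0]=-2, U row2=(0, 4, -3, 8)
  row3 ← row3 − (3)·row0  ⇒  L[3][0]=3, U row3=(0, -2, -1, -6)
Step 2: pivot at (1,1) is -2.
  row2 ← row2 − (-2)·row1  ⇒  L[2][1]=-2, U row2=(0, 0, 1, 2)
  row3 ← row3 − (1)·row1  ⇒  L[3][1]=1, U row3=(0, 0, -3, -3)
Step 3: pivot at (2,2) is 1.
  row3 ← row3 − (-3)·row2  ⇒  L[3][2]=-3, U row3=(0, 0, 0, 3)

U[3][3] = 3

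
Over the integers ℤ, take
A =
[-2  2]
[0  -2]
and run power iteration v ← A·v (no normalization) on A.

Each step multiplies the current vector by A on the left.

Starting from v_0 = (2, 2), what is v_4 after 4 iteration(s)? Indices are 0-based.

v_4 = (-96, 32)

v_0 = (2, 2).
v_1 = A·v_0 = (0, -4).
v_2 = A·v_1 = (-8, 8).
v_3 = A·v_2 = (32, -16).
v_4 = A·v_3 = (-96, 32).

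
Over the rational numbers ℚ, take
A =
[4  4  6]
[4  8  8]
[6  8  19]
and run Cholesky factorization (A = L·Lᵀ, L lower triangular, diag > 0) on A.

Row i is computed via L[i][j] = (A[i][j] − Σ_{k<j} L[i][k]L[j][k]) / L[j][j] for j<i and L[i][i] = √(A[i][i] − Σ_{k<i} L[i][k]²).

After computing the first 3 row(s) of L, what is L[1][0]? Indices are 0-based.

Step 1: L[0][0] = √(4) = 2.
  L[1][0] = (4) / L[0][0] = 2.
Step 2: L[1][1] = √(4) = 2.
  L[2][0] = (6) / L[0][0] = 3.
  L[2][1] = (2) / L[1][1] = 1.
Step 3: L[2][2] = √(9) = 3.

L[1][0] = 2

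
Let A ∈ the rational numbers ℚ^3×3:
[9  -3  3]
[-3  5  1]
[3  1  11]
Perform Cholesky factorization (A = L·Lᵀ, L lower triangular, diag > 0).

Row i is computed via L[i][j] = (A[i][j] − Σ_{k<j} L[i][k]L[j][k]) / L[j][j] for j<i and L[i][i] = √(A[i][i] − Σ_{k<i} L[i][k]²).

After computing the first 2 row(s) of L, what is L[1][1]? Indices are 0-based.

L[1][1] = 2

Step 1: L[0][0] = √(9) = 3.
  L[1][0] = (-3) / L[0][0] = -1.
Step 2: L[1][1] = √(4) = 2.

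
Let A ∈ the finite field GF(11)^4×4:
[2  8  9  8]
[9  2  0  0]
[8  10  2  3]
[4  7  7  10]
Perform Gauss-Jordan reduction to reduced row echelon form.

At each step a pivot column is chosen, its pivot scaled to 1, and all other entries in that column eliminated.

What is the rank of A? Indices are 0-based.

rank = 4

pivot(0,0)=2: scale R0 → (1, 4, 10, 4)
  clear (1,0): R1 −= (9)R0 → (0, 10, 9, 8)
  clear (2,0): R2 −= (8)R0 → (0, 0, 10, 4)
  clear (3,0): R3 −= (4)R0 → (0, 2, 0, 5)
pivot(1,1)=10: scale R1 → (0, 1, 2, 3)
  clear (0,1): R0 −= (4)R1 → (1, 0, 2, 3)
  clear (3,1): R3 −= (2)R1 → (0, 0, 7, 10)
pivot(2,2)=10: scale R2 → (0, 0, 1, 7)
  clear (0,2): R0 −= (2)R2 → (1, 0, 0, 0)
  clear (1,2): R1 −= (2)R2 → (0, 1, 0, 0)
  clear (3,2): R3 −= (7)R2 → (0, 0, 0, 5)
pivot(3,3)=5: scale R3 → (0, 0, 0, 1)
  clear (2,3): R2 −= (7)R3 → (0, 0, 1, 0)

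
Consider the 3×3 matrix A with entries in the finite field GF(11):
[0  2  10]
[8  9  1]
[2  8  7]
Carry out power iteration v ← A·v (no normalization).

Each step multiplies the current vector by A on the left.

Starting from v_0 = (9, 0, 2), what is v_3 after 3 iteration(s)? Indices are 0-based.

v_3 = (2, 2, 9)

v_0 = (9, 0, 2).
v_1 = A·v_0 = (9, 8, 10).
v_2 = A·v_1 = (6, 0, 9).
v_3 = A·v_2 = (2, 2, 9).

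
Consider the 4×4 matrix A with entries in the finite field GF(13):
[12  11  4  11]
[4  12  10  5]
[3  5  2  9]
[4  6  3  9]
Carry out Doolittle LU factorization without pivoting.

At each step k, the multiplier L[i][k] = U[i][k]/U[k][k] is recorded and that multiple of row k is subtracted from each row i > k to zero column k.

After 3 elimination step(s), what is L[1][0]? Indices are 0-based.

L[1][0] = 9

k=0: U[0][0]=12
  eliminate (1,0): mult=9, new row 1: (0, 4, 0, 10); set L[1][0]=9
  eliminate (2,0): mult=10, new row 2: (0, 12, 1, 3); set L[2][0]=10
  eliminate (3,0): mult=9, new row 3: (0, 11, 6, 1); set L[3][0]=9
k=1: U[1][1]=4
  eliminate (2,1): mult=3, new row 2: (0, 0, 1, 12); set L[2][1]=3
  eliminate (3,1): mult=6, new row 3: (0, 0, 6, 6); set L[3][1]=6
k=2: U[2][2]=1
  eliminate (3,2): mult=6, new row 3: (0, 0, 0, 12); set L[3][2]=6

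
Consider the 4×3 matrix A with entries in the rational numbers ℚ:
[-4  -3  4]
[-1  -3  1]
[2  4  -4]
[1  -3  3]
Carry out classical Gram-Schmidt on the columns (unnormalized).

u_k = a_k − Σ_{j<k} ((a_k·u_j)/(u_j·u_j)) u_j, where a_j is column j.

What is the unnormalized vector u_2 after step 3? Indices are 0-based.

u_2 = (20/39, -460/273, -22/91, 232/273)

Step 1: u_0 = a_0 = (-4, -1, 2, 1).
Step 2: u_1 = a_1 − (10/11)·u_0 = (7/11, -23/11, 24/11, -43/11).
Step 3: u_2 = a_2 − (-1)·u_0 − (-220/273)·u_1 = (20/39, -460/273, -22/91, 232/273).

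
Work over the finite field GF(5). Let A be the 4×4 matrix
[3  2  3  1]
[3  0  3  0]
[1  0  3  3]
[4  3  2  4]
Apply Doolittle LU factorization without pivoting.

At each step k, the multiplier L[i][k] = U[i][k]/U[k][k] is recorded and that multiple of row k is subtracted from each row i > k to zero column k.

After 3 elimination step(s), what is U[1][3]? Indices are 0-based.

U[1][3] = 4

k=0: U[0][0]=3
  eliminate (1,0): mult=1, new row 1: (0, 3, 0, 4); set L[1][0]=1
  eliminate (2,0): mult=2, new row 2: (0, 1, 2, 1); set L[2][0]=2
  eliminate (3,0): mult=3, new row 3: (0, 2, 3, 1); set L[3][0]=3
k=1: U[1][1]=3
  eliminate (2,1): mult=2, new row 2: (0, 0, 2, 3); set L[2][1]=2
  eliminate (3,1): mult=4, new row 3: (0, 0, 3, 0); set L[3][1]=4
k=2: U[2][2]=2
  eliminate (3,2): mult=4, new row 3: (0, 0, 0, 3); set L[3][2]=4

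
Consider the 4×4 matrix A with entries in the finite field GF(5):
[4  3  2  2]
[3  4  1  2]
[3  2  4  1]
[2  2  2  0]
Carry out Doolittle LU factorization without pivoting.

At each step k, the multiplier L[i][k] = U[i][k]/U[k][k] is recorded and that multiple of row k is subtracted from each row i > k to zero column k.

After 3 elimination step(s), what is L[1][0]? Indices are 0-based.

k=0: U[0][0]=4
  eliminate (1,0): mult=2, new row 1: (0, 3, 2, 3); set L[1][0]=2
  eliminate (2,0): mult=2, new row 2: (0, 1, 0, 2); set L[2][0]=2
  eliminate (3,0): mult=3, new row 3: (0, 3, 1, 4); set L[3][0]=3
k=1: U[1][1]=3
  eliminate (2,1): mult=2, new row 2: (0, 0, 1, 1); set L[2][1]=2
  eliminate (3,1): mult=1, new row 3: (0, 0, 4, 1); set L[3][1]=1
k=2: U[2][2]=1
  eliminate (3,2): mult=4, new row 3: (0, 0, 0, 2); set L[3][2]=4

L[1][0] = 2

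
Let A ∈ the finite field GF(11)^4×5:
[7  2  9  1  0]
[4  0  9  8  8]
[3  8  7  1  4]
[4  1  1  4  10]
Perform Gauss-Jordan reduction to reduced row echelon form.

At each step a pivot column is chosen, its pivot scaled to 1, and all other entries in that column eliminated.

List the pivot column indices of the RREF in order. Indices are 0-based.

pivot columns: 0, 1, 2, 3

pivot(0,0)=7: scale R0 → (1, 5, 6, 8, 0)
  clear (1,0): R1 −= (4)R0 → (0, 2, 7, 9, 8)
  clear (2,0): R2 −= (3)R0 → (0, 4, 0, 10, 4)
  clear (3,0): R3 −= (4)R0 → (0, 3, 10, 5, 10)
pivot(1,1)=2: scale R1 → (0, 1, 9, 10, 4)
  clear (0,1): R0 −= (5)R1 → (1, 0, 5, 2, 2)
  clear (2,1): R2 −= (4)R1 → (0, 0, 8, 3, 10)
  clear (3,1): R3 −= (3)R1 → (0, 0, 5, 8, 9)
pivot(2,2)=8: scale R2 → (0, 0, 1, 10, 4)
  clear (0,2): R0 −= (5)R2 → (1, 0, 0, 7, 4)
  clear (1,2): R1 −= (9)R2 → (0, 1, 0, 8, 1)
  clear (3,2): R3 −= (5)R2 → (0, 0, 0, 2, 0)
pivot(3,3)=2: scale R3 → (0, 0, 0, 1, 0)
  clear (0,3): R0 −= (7)R3 → (1, 0, 0, 0, 4)
  clear (1,3): R1 −= (8)R3 → (0, 1, 0, 0, 1)
  clear (2,3): R2 −= (10)R3 → (0, 0, 1, 0, 4)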